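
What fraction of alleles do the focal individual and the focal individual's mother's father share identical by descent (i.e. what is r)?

0.25

Each parent–offspring link contributes a factor of 1/2, and independent paths through distinct common ancestors add.
Two parent–offspring links: r = (1/2)^2 = 1/4.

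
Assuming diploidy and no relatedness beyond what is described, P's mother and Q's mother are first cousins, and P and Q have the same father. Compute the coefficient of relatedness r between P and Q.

Relatedness sums over independent paths through distinct common ancestors.
P and Q are related in two ways: second cousins through their mothers (r = 1/32) and half-sibs through their shared father (r = 1/4).
r = 1/32 + 1/4 = 0.28125.

0.28125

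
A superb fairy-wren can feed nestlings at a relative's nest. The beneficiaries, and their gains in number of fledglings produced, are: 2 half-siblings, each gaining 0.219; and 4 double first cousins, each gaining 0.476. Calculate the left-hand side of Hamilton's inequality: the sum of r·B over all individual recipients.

r to a half-sibling = 0.25 (half-sibs share one parent — one path of length 2: r = (1/2)^2 = 1/4).
r to a double first cousin = 1/4 (double first cousins share both grandparent pairs — four paths of length 4: r = 4·(1/2)^4 = 1/4).
Summing one r·B term per recipient: 2·0.25·0.219 + 4·0.25·0.476 = 0.5855.

0.5855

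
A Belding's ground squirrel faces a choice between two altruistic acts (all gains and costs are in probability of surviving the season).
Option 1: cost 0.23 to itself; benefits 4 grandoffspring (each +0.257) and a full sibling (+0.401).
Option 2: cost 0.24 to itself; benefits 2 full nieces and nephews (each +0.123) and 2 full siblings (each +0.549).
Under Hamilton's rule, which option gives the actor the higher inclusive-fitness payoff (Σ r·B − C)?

Option 1: r to a grandoffspring = 0.25.
Option 1: r to a full sibling = 0.5.
Option 1: Σ r·B − C = (4·0.25·0.257 + 1·0.5·0.401) − 0.23 = 0.2275.
Option 2: r to a full niece or nephew = 0.25.
Option 2: r to a full sibling = 0.5.
Option 2: Σ r·B − C = (2·0.25·0.123 + 2·0.5·0.549) − 0.24 = 0.3705.
Option 2 has the higher net inclusive-fitness payoff.

Option 2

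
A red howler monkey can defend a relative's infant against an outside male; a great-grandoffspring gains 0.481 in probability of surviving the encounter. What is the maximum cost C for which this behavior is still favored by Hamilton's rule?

r to a great-grandoffspring = 0.125 (three parent–offspring links: r = (1/2)^3 = 1/8).
Hamilton's rule: n·r·B > C, so the trait is favored while C < n·r·B = 1·0.125·0.481 = 0.060125.

0.060125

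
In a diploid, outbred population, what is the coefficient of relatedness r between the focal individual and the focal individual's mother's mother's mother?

0.125

Each parent–offspring link contributes a factor of 1/2, and independent paths through distinct common ancestors add.
Three parent–offspring links: r = (1/2)^3 = 1/8.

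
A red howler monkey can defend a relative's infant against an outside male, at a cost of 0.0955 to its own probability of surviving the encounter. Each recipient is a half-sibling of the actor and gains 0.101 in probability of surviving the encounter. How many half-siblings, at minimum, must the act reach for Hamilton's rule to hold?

4

r to a half-sibling = 1/4 (half-sibs share one parent — one path of length 2: r = (1/2)^2 = 1/4).
Hamilton's rule: n·r·B > C  ⇒  n > C/(r·B) = 0.0955/(0.25·0.101) = 3.782.
The smallest integer exceeding 3.782 is 4.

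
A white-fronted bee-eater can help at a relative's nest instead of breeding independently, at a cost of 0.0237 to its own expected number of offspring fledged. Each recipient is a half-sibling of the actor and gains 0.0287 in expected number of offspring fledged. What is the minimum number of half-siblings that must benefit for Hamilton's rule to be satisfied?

4

r to a half-sibling = 0.25 (half-sibs share one parent — one path of length 2: r = (1/2)^2 = 1/4).
Hamilton's rule: n·r·B > C  ⇒  n > C/(r·B) = 0.0237/(0.25·0.0287) = 3.303.
The smallest integer exceeding 3.303 is 4.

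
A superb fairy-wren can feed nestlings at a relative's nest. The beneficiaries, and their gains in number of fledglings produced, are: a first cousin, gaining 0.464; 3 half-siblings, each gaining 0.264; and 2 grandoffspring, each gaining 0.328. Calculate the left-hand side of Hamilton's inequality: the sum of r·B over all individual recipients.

r to a first cousin = 1/8 (first cousins share one grandparent pair — two paths of length 4: r = 2·(1/2)^4 = 1/8).
r to a half-sibling = 0.25 (half-sibs share one parent — one path of length 2: r = (1/2)^2 = 1/4).
r to a grandoffspring = 1/4 (two parent–offspring links: r = (1/2)^2 = 1/4).
Summing one r·B term per recipient: 1·0.125·0.464 + 3·0.25·0.264 + 2·0.25·0.328 = 0.42.

0.42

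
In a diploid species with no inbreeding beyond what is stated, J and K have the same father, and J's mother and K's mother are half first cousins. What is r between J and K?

With two independent routes of shared ancestry, r is the sum of the two contributions.
J and K are related in two ways: half-sibs through their shared father (r = 1/4) and half second cousins through their mothers (r = 1/64).
r = 1/4 + 1/64 = 0.265625.

0.265625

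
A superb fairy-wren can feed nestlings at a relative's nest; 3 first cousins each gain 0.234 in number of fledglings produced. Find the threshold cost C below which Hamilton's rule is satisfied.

0.08775

r to a first cousin = 1/8 (first cousins share one grandparent pair — two paths of length 4: r = 2·(1/2)^4 = 1/8).
Hamilton's rule: n·r·B > C, so the trait is favored while C < n·r·B = 3·0.125·0.234 = 0.08775.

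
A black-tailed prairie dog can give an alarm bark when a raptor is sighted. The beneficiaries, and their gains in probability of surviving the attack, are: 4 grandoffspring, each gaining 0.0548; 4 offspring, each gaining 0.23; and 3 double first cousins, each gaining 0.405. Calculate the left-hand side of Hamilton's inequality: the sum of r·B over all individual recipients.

0.81855

r to a grandoffspring = 1/4 (two parent–offspring links: r = (1/2)^2 = 1/4).
r to an offspring = 1/2 (one parent–offspring link: r = (1/2)^1 = 1/2).
r to a double first cousin = 0.25 (double first cousins share both grandparent pairs — four paths of length 4: r = 4·(1/2)^4 = 1/4).
Summing one r·B term per recipient: 4·0.25·0.0548 + 4·0.5·0.23 + 3·0.25·0.405 = 0.81855.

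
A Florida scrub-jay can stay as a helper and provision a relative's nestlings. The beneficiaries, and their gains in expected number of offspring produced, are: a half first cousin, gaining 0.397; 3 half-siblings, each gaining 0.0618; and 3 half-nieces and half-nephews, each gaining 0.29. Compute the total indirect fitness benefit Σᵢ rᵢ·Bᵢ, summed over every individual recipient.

0.1799125

r to a half first cousin = 0.0625 (half first cousins share one grandparent — one path of length 4: r = (1/2)^4 = 1/16).
r to a half-sibling = 0.25 (half-sibs share one parent — one path of length 2: r = (1/2)^2 = 1/4).
r to a half-niece or half-nephew = 0.125 (half-aunt/uncle↔niece/nephew: one path of length 3: r = (1/2)^3 = 1/8).
Summing one r·B term per recipient: 1·0.0625·0.397 + 3·0.25·0.0618 + 3·0.125·0.29 = 0.1799125.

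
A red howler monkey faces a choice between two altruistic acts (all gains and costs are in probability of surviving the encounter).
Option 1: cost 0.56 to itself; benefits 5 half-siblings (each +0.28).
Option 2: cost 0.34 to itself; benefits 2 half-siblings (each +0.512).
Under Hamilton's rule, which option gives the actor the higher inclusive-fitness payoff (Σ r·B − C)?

Option 2

Option 1: r to a half-sibling = 0.25.
Option 1: Σ r·B − C = (5·0.25·0.28) − 0.56 = -0.21.
Option 2: r to a half-sibling = 0.25.
Option 2: Σ r·B − C = (2·0.25·0.512) − 0.34 = -0.084.
Option 2 has the higher net inclusive-fitness payoff.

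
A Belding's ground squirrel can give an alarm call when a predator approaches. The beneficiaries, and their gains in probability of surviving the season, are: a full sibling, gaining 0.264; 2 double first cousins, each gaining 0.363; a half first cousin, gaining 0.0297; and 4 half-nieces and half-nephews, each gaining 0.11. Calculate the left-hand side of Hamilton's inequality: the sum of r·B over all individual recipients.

r to a full sibling = 1/2 (full sibs share both parents — two paths of length 2: r = 2·(1/2)^2 = 1/2).
r to a double first cousin = 1/4 (double first cousins share both grandparent pairs — four paths of length 4: r = 4·(1/2)^4 = 1/4).
r to a half first cousin = 0.0625 (half first cousins share one grandparent — one path of length 4: r = (1/2)^4 = 1/16).
r to a half-niece or half-nephew = 0.125 (half-aunt/uncle↔niece/nephew: one path of length 3: r = (1/2)^3 = 1/8).
Summing one r·B term per recipient: 1·0.5·0.264 + 2·0.25·0.363 + 1·0.0625·0.0297 + 4·0.125·0.11 = 0.37035625.

0.37035625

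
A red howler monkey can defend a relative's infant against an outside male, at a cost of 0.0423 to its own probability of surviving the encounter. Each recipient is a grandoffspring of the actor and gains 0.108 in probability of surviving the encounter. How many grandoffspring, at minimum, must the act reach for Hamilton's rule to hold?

2

r to a grandoffspring = 0.25 (two parent–offspring links: r = (1/2)^2 = 1/4).
Hamilton's rule: n·r·B > C  ⇒  n > C/(r·B) = 0.0423/(0.25·0.108) = 1.567.
The smallest integer exceeding 1.567 is 2.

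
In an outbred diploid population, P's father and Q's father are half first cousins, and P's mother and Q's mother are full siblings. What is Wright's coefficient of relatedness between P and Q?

0.140625

Relatedness sums over independent paths through distinct common ancestors.
P and Q are related in two ways: half second cousins through their fathers (r = 1/64) and first cousins through their mothers (r = 1/8).
r = 1/64 + 1/8 = 0.140625.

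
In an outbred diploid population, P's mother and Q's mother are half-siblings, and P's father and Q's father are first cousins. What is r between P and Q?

0.09375

With two independent routes of shared ancestry, r is the sum of the two contributions.
P and Q are related in two ways: half first cousins through their mothers (r = 1/16) and second cousins through their fathers (r = 1/32).
r = 1/16 + 1/32 = 3/32 = 0.09375.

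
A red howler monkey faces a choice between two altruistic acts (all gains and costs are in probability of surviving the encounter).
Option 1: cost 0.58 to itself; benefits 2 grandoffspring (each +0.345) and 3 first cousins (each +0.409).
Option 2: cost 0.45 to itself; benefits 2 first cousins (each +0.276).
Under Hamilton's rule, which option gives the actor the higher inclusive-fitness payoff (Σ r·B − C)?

Option 1: r to a grandoffspring = 0.25.
Option 1: r to a first cousin = 0.125.
Option 1: Σ r·B − C = (2·0.25·0.345 + 3·0.125·0.409) − 0.58 = -0.254125.
Option 2: r to a first cousin = 0.125.
Option 2: Σ r·B − C = (2·0.125·0.276) − 0.45 = -0.381.
Option 1 has the higher net inclusive-fitness payoff.

Option 1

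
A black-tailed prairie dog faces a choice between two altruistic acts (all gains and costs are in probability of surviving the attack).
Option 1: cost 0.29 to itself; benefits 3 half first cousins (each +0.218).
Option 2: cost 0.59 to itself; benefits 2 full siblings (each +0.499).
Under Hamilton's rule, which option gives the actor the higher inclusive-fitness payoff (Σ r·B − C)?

Option 1: r to a half first cousin = 0.0625.
Option 1: Σ r·B − C = (3·0.0625·0.218) − 0.29 = -0.249125.
Option 2: r to a full sibling = 0.5.
Option 2: Σ r·B − C = (2·0.5·0.499) − 0.59 = -0.091.
Option 2 has the higher net inclusive-fitness payoff.

Option 2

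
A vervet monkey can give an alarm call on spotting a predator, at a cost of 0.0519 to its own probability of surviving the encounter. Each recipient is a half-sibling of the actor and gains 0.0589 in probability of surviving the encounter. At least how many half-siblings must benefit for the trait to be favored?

4

r to a half-sibling = 1/4 (half-sibs share one parent — one path of length 2: r = (1/2)^2 = 1/4).
Hamilton's rule: n·r·B > C  ⇒  n > C/(r·B) = 0.0519/(0.25·0.0589) = 3.525.
The smallest integer exceeding 3.525 is 4.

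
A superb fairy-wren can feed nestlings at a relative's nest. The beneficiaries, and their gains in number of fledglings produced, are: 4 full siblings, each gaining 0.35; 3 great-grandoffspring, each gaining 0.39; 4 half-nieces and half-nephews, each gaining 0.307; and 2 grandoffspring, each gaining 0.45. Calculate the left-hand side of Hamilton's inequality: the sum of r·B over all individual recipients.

1.22475

r to a full sibling = 0.5 (full sibs share both parents — two paths of length 2: r = 2·(1/2)^2 = 1/2).
r to a great-grandoffspring = 0.125 (three parent–offspring links: r = (1/2)^3 = 1/8).
r to a half-niece or half-nephew = 0.125 (half-aunt/uncle↔niece/nephew: one path of length 3: r = (1/2)^3 = 1/8).
r to a grandoffspring = 0.25 (two parent–offspring links: r = (1/2)^2 = 1/4).
Summing one r·B term per recipient: 4·0.5·0.35 + 3·0.125·0.39 + 4·0.125·0.307 + 2·0.25·0.45 = 1.22475.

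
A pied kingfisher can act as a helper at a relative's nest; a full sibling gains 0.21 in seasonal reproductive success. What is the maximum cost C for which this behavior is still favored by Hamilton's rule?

r to a full sibling = 0.5 (full sibs share both parents — two paths of length 2: r = 2·(1/2)^2 = 1/2).
Hamilton's rule: n·r·B > C, so the trait is favored while C < n·r·B = 1·0.5·0.21 = 0.105.

0.105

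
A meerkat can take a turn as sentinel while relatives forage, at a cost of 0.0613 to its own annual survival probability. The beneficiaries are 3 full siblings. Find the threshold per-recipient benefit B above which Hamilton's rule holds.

r to a full sibling = 0.5 (full sibs share both parents — two paths of length 2: r = 2·(1/2)^2 = 1/2).
Hamilton's rule with n recipients of equal r: n·r·B > C, so B > C/(n·r) = 0.0613/(3·0.5) = 0.0409.

0.0409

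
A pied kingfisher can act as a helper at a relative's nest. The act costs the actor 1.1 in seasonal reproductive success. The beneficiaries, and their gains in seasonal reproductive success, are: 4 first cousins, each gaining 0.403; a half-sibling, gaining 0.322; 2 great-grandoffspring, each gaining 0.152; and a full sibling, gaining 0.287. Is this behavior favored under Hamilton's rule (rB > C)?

Hamilton's rule: the trait is favored when the sum of r·B over every recipient exceeds the actor's cost C.
r to a first cousin = 1/8 (first cousins share one grandparent pair — two paths of length 4: r = 2·(1/2)^4 = 1/8).
r to a half-sibling = 0.25 (half-sibs share one parent — one path of length 2: r = (1/2)^2 = 1/4).
r to a great-grandoffspring = 1/8 (three parent–offspring links: r = (1/2)^3 = 1/8).
r to a full sibling = 0.5 (full sibs share both parents — two paths of length 2: r = 2·(1/2)^2 = 1/2).
Summing one r·B term per recipient: 4·0.125·0.403 + 1·0.25·0.322 + 2·0.125·0.152 + 1·0.5·0.287 = 0.4635.
0.4635 < 1.1: the indirect benefit is less than the cost.

No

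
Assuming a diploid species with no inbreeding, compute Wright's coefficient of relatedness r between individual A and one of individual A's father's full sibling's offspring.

0.125

Each parent–offspring link contributes a factor of 1/2, and independent paths through distinct common ancestors add.
First cousins share one grandparent pair — two paths of length 4: r = 2·(1/2)^4 = 1/8.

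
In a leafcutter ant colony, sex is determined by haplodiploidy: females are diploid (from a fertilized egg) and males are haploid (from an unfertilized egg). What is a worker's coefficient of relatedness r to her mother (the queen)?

One meiotic link between diploid queen and diploid daughter: r = 1/2.

0.5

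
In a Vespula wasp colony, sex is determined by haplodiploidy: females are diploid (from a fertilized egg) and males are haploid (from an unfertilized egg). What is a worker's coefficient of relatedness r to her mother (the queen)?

0.5

One meiotic link between diploid queen and diploid daughter: r = 1/2.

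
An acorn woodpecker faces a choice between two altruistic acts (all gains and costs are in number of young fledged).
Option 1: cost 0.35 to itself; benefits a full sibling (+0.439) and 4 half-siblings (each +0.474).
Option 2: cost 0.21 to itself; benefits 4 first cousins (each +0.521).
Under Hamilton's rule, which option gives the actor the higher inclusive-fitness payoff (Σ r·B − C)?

Option 1: r to a full sibling = 0.5.
Option 1: r to a half-sibling = 0.25.
Option 1: Σ r·B − C = (1·0.5·0.439 + 4·0.25·0.474) − 0.35 = 0.3435.
Option 2: r to a first cousin = 0.125.
Option 2: Σ r·B − C = (4·0.125·0.521) − 0.21 = 0.0505.
Option 1 has the higher net inclusive-fitness payoff.

Option 1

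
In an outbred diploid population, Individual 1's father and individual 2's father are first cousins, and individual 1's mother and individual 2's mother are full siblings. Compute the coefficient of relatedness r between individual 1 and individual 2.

0.15625

With two independent routes of shared ancestry, r is the sum of the two contributions.
Individual 1 and individual 2 are related in two ways: second cousins through their fathers (r = 1/32) and first cousins through their mothers (r = 1/8).
r = 1/32 + 1/8 = 0.15625.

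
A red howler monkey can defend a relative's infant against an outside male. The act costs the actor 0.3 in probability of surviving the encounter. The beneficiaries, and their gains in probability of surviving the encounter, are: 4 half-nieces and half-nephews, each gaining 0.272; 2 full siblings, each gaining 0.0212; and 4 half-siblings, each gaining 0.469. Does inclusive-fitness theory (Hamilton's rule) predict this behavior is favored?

Yes

Hamilton's rule: the trait is favored when the sum of r·B over every recipient exceeds the actor's cost C.
r to a half-niece or half-nephew = 0.125 (half-aunt/uncle↔niece/nephew: one path of length 3: r = (1/2)^3 = 1/8).
r to a full sibling = 0.5 (full sibs share both parents — two paths of length 2: r = 2·(1/2)^2 = 1/2).
r to a half-sibling = 0.25 (half-sibs share one parent — one path of length 2: r = (1/2)^2 = 1/4).
Summing one r·B term per recipient: 4·0.125·0.272 + 2·0.5·0.0212 + 4·0.25·0.469 = 0.6262.
0.6262 > 0.3: the indirect benefit exceeds the cost.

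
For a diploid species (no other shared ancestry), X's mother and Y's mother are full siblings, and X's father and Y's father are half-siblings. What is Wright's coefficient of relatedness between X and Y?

Wright's path rule: contributions from independent ancestry routes add.
X and Y are related in two ways: first cousins through their mothers (r = 1/8) and half first cousins through their fathers (r = 1/16).
r = 1/8 + 1/16 = 3/16 = 0.1875.

0.1875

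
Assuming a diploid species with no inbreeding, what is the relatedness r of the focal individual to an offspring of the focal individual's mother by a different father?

0.25

Each parent–offspring link contributes a factor of 1/2, and independent paths through distinct common ancestors add.
Half-sibs share one parent — one path of length 2: r = (1/2)^2 = 1/4.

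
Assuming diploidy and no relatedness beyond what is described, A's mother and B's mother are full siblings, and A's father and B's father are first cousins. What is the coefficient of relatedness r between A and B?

Relatedness sums over independent paths through distinct common ancestors.
A and B are related in two ways: first cousins through their mothers (r = 1/8) and second cousins through their fathers (r = 1/32).
r = 1/8 + 1/32 = 0.15625.

0.15625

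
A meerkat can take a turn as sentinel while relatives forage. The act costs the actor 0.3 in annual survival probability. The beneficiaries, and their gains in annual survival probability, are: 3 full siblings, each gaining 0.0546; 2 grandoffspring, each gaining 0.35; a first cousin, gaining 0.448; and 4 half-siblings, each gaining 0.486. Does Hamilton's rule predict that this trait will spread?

Yes

Hamilton's rule: the trait is favored when the sum of r·B over every recipient exceeds the actor's cost C.
r to a full sibling = 0.5 (full sibs share both parents — two paths of length 2: r = 2·(1/2)^2 = 1/2).
r to a grandoffspring = 1/4 (two parent–offspring links: r = (1/2)^2 = 1/4).
r to a first cousin = 0.125 (first cousins share one grandparent pair — two paths of length 4: r = 2·(1/2)^4 = 1/8).
r to a half-sibling = 1/4 (half-sibs share one parent — one path of length 2: r = (1/2)^2 = 1/4).
Summing one r·B term per recipient: 3·0.5·0.0546 + 2·0.25·0.35 + 1·0.125·0.448 + 4·0.25·0.486 = 0.7989.
0.7989 > 0.3: the indirect benefit exceeds the cost.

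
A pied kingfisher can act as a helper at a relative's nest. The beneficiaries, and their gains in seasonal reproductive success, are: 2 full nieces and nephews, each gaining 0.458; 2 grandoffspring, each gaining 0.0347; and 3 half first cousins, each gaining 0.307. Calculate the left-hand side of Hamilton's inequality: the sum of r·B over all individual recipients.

r to a full niece or nephew = 0.25 (full aunt/uncle↔niece/nephew: two paths of length 3 through the shared grandparent pair: r = 2·(1/2)^3 = 1/4).
r to a grandoffspring = 1/4 (two parent–offspring links: r = (1/2)^2 = 1/4).
r to a half first cousin = 1/16 (half first cousins share one grandparent — one path of length 4: r = (1/2)^4 = 1/16).
Summing one r·B term per recipient: 2·0.25·0.458 + 2·0.25·0.0347 + 3·0.0625·0.307 = 0.3039125.

0.3039125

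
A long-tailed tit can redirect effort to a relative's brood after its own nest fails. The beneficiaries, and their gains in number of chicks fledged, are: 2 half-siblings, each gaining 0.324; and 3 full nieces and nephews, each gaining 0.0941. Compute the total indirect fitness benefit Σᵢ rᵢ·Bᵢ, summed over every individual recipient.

0.232575

r to a half-sibling = 0.25 (half-sibs share one parent — one path of length 2: r = (1/2)^2 = 1/4).
r to a full niece or nephew = 1/4 (full aunt/uncle↔niece/nephew: two paths of length 3 through the shared grandparent pair: r = 2·(1/2)^3 = 1/4).
Summing one r·B term per recipient: 2·0.25·0.324 + 3·0.25·0.0941 = 0.232575.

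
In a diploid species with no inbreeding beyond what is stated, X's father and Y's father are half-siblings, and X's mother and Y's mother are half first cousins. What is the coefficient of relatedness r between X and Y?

Wright's path rule: contributions from independent ancestry routes add.
X and Y are related in two ways: half first cousins through their fathers (r = 1/16) and half second cousins through their mothers (r = 1/64).
r = 1/16 + 1/64 = 5/64 = 0.078125.

0.078125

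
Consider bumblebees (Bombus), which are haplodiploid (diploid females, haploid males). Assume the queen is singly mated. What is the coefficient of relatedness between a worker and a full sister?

Haplodiploid full sisters inherit their father's entire haploid genome identically (contributing 1/2) and on average half of their mother's contribution (1/2 · 1/2 = 1/4); r = 1/2 + 1/4 = 3/4.

0.75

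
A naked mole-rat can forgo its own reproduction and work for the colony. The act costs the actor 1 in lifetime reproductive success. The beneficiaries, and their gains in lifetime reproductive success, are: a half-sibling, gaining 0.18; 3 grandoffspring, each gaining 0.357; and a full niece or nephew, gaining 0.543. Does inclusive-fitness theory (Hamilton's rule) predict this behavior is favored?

Hamilton's rule: the trait is favored when the sum of r·B over every recipient exceeds the actor's cost C.
r to a half-sibling = 0.25 (half-sibs share one parent — one path of length 2: r = (1/2)^2 = 1/4).
r to a grandoffspring = 1/4 (two parent–offspring links: r = (1/2)^2 = 1/4).
r to a full niece or nephew = 0.25 (full aunt/uncle↔niece/nephew: two paths of length 3 through the shared grandparent pair: r = 2·(1/2)^3 = 1/4).
Summing one r·B term per recipient: 1·0.25·0.18 + 3·0.25·0.357 + 1·0.25·0.543 = 0.4485.
0.4485 < 1: the indirect benefit is less than the cost.

No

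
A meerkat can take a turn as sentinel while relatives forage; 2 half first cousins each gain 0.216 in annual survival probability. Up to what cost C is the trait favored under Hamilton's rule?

r to a half first cousin = 0.0625 (half first cousins share one grandparent — one path of length 4: r = (1/2)^4 = 1/16).
Hamilton's rule: n·r·B > C, so the trait is favored while C < n·r·B = 2·0.0625·0.216 = 0.027.

0.027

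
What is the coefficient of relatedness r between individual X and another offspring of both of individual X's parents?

0.5

Each parent–offspring link contributes a factor of 1/2, and independent paths through distinct common ancestors add.
Full sibs share both parents — two paths of length 2: r = 2·(1/2)^2 = 1/2.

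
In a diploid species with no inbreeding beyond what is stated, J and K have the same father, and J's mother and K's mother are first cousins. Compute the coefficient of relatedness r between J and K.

Independent pedigree routes through distinct common ancestors add.
J and K are related in two ways: half-sibs through their shared father (r = 1/4) and second cousins through their mothers (r = 1/32).
r = 1/4 + 1/32 = 9/32 = 0.28125.

0.28125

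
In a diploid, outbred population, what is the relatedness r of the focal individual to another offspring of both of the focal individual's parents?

Each parent–offspring link contributes a factor of 1/2, and independent paths through distinct common ancestors add.
Full sibs share both parents — two paths of length 2: r = 2·(1/2)^2 = 1/2.

0.5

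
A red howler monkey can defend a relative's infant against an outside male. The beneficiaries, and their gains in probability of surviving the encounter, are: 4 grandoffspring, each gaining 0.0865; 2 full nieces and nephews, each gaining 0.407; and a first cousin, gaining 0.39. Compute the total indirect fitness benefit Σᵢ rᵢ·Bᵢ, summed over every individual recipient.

r to a grandoffspring = 0.25 (two parent–offspring links: r = (1/2)^2 = 1/4).
r to a full niece or nephew = 0.25 (full aunt/uncle↔niece/nephew: two paths of length 3 through the shared grandparent pair: r = 2·(1/2)^3 = 1/4).
r to a first cousin = 1/8 (first cousins share one grandparent pair — two paths of length 4: r = 2·(1/2)^4 = 1/8).
Summing one r·B term per recipient: 4·0.25·0.0865 + 2·0.25·0.407 + 1·0.125·0.39 = 0.33875.

0.33875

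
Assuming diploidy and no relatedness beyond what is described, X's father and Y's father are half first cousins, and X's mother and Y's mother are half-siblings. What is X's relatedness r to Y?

Independent pedigree routes through distinct common ancestors add.
X and Y are related in two ways: half second cousins through their fathers (r = 1/64) and half first cousins through their mothers (r = 1/16).
r = 1/64 + 1/16 = 0.078125.

0.078125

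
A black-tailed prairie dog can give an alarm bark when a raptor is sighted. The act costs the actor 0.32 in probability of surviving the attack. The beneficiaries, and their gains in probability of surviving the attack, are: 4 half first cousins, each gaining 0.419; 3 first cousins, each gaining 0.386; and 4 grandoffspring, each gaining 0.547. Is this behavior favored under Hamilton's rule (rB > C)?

Hamilton's rule: the trait is favored when the sum of r·B over every recipient exceeds the actor's cost C.
r to a half first cousin = 0.0625 (half first cousins share one grandparent — one path of length 4: r = (1/2)^4 = 1/16).
r to a first cousin = 1/8 (first cousins share one grandparent pair — two paths of length 4: r = 2·(1/2)^4 = 1/8).
r to a grandoffspring = 1/4 (two parent–offspring links: r = (1/2)^2 = 1/4).
Summing one r·B term per recipient: 4·0.0625·0.419 + 3·0.125·0.386 + 4·0.25·0.547 = 0.7965.
0.7965 > 0.32: the indirect benefit exceeds the cost.

Yes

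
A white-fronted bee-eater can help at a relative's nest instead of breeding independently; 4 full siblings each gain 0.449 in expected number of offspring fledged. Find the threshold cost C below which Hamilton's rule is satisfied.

0.898

r to a full sibling = 0.5 (full sibs share both parents — two paths of length 2: r = 2·(1/2)^2 = 1/2).
Hamilton's rule: n·r·B > C, so the trait is favored while C < n·r·B = 4·0.5·0.449 = 0.898.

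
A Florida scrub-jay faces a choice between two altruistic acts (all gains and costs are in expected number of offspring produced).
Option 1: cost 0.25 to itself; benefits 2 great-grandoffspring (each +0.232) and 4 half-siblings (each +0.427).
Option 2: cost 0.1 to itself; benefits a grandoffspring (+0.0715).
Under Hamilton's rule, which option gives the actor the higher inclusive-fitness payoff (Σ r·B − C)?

Option 1

Option 1: r to a great-grandoffspring = 0.125.
Option 1: r to a half-sibling = 0.25.
Option 1: Σ r·B − C = (2·0.125·0.232 + 4·0.25·0.427) − 0.25 = 0.235.
Option 2: r to a grandoffspring = 0.25.
Option 2: Σ r·B − C = (1·0.25·0.0715) − 0.1 = -0.082125.
Option 1 has the higher net inclusive-fitness payoff.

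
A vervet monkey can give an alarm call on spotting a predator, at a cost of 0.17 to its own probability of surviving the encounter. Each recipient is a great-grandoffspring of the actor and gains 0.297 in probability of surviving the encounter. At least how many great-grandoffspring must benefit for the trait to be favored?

r to a great-grandoffspring = 1/8 (three parent–offspring links: r = (1/2)^3 = 1/8).
Hamilton's rule: n·r·B > C  ⇒  n > C/(r·B) = 0.17/(0.125·0.297) = 4.579.
The smallest integer exceeding 4.579 is 5.

5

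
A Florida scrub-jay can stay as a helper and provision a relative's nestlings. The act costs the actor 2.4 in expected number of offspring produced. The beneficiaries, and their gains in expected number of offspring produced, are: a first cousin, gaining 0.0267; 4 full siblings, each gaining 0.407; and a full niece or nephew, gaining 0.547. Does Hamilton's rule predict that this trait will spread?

Hamilton's rule: the trait is favored when the sum of r·B over every recipient exceeds the actor's cost C.
r to a first cousin = 0.125 (first cousins share one grandparent pair — two paths of length 4: r = 2·(1/2)^4 = 1/8).
r to a full sibling = 1/2 (full sibs share both parents — two paths of length 2: r = 2·(1/2)^2 = 1/2).
r to a full niece or nephew = 1/4 (full aunt/uncle↔niece/nephew: two paths of length 3 through the shared grandparent pair: r = 2·(1/2)^3 = 1/4).
Summing one r·B term per recipient: 1·0.125·0.0267 + 4·0.5·0.407 + 1·0.25·0.547 = 0.9540875.
0.9540875 < 2.4: the indirect benefit is less than the cost.

No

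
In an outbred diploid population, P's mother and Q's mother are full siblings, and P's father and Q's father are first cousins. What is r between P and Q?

Wright's path rule: contributions from independent ancestry routes add.
P and Q are related in two ways: first cousins through their mothers (r = 1/8) and second cousins through their fathers (r = 1/32).
r = 1/8 + 1/32 = 5/32 = 0.15625.

0.15625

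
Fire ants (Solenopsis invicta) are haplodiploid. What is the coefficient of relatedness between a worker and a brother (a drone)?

Her haploid brother carries none of their father's genes and a random half of their mother's genome; that half matches the maternal half of her own genome with probability 1/2: r = 1/2 · 1/2 = 1/4.

0.25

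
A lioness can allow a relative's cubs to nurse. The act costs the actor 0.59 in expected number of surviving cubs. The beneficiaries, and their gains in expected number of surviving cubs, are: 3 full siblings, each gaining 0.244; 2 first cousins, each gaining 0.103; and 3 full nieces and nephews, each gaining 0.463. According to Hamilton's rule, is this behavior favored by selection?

Yes

Hamilton's rule: the trait is favored when the sum of r·B over every recipient exceeds the actor's cost C.
r to a full sibling = 1/2 (full sibs share both parents — two paths of length 2: r = 2·(1/2)^2 = 1/2).
r to a first cousin = 0.125 (first cousins share one grandparent pair — two paths of length 4: r = 2·(1/2)^4 = 1/8).
r to a full niece or nephew = 1/4 (full aunt/uncle↔niece/nephew: two paths of length 3 through the shared grandparent pair: r = 2·(1/2)^3 = 1/4).
Summing one r·B term per recipient: 3·0.5·0.244 + 2·0.125·0.103 + 3·0.25·0.463 = 0.739.
0.739 > 0.59: the indirect benefit exceeds the cost.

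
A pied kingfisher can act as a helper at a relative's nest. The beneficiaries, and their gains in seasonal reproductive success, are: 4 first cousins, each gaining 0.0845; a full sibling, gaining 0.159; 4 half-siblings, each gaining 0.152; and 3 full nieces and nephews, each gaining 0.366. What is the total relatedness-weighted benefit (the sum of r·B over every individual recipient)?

0.54825

r to a first cousin = 1/8 (first cousins share one grandparent pair — two paths of length 4: r = 2·(1/2)^4 = 1/8).
r to a full sibling = 1/2 (full sibs share both parents — two paths of length 2: r = 2·(1/2)^2 = 1/2).
r to a half-sibling = 0.25 (half-sibs share one parent — one path of length 2: r = (1/2)^2 = 1/4).
r to a full niece or nephew = 1/4 (full aunt/uncle↔niece/nephew: two paths of length 3 through the shared grandparent pair: r = 2·(1/2)^3 = 1/4).
Summing one r·B term per recipient: 4·0.125·0.0845 + 1·0.5·0.159 + 4·0.25·0.152 + 3·0.25·0.366 = 0.54825.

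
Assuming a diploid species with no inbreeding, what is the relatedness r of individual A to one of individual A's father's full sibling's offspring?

0.125

Each parent–offspring link contributes a factor of 1/2, and independent paths through distinct common ancestors add.
First cousins share one grandparent pair — two paths of length 4: r = 2·(1/2)^4 = 1/8.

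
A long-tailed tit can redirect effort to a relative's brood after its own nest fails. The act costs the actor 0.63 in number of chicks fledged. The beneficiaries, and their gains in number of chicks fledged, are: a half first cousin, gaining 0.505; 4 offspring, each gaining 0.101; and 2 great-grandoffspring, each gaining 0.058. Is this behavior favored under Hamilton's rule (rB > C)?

Hamilton's rule: the trait is favored when the sum of r·B over every recipient exceeds the actor's cost C.
r to a half first cousin = 1/16 (half first cousins share one grandparent — one path of length 4: r = (1/2)^4 = 1/16).
r to an offspring = 0.5 (one parent–offspring link: r = (1/2)^1 = 1/2).
r to a great-grandoffspring = 1/8 (three parent–offspring links: r = (1/2)^3 = 1/8).
Summing one r·B term per recipient: 1·0.0625·0.505 + 4·0.5·0.101 + 2·0.125·0.058 = 0.2480625.
0.2480625 < 0.63: the indirect benefit is less than the cost.

No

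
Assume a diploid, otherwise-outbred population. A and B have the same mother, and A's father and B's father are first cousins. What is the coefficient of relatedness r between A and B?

Independent pedigree routes through distinct common ancestors add.
A and B are related in two ways: half-sibs through their shared mother (r = 1/4) and second cousins through their fathers (r = 1/32).
r = 1/4 + 1/32 = 0.28125.

0.28125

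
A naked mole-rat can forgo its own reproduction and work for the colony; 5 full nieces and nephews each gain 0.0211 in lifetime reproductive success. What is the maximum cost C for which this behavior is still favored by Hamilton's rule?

r to a full niece or nephew = 0.25 (full aunt/uncle↔niece/nephew: two paths of length 3 through the shared grandparent pair: r = 2·(1/2)^3 = 1/4).
Hamilton's rule: n·r·B > C, so the trait is favored while C < n·r·B = 5·0.25·0.0211 = 0.026375.

0.026375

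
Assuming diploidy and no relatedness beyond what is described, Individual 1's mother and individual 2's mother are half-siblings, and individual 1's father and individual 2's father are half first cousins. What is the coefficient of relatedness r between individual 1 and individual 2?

0.078125

Wright's path rule: contributions from independent ancestry routes add.
Individual 1 and individual 2 are related in two ways: half first cousins through their mothers (r = 1/16) and half second cousins through their fathers (r = 1/64).
r = 1/16 + 1/64 = 0.078125.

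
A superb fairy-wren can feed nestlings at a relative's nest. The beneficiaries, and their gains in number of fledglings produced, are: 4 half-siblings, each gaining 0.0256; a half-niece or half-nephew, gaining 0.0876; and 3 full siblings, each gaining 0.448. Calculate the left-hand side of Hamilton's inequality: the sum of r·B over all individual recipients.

r to a half-sibling = 0.25 (half-sibs share one parent — one path of length 2: r = (1/2)^2 = 1/4).
r to a half-niece or half-nephew = 0.125 (half-aunt/uncle↔niece/nephew: one path of length 3: r = (1/2)^3 = 1/8).
r to a full sibling = 0.5 (full sibs share both parents — two paths of length 2: r = 2·(1/2)^2 = 1/2).
Summing one r·B term per recipient: 4·0.25·0.0256 + 1·0.125·0.0876 + 3·0.5·0.448 = 0.70855.

0.70855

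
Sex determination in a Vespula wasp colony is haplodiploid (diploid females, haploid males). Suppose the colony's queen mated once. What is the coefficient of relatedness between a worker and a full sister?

0.75

Haplodiploid full sisters inherit their father's entire haploid genome identically (contributing 1/2) and on average half of their mother's contribution (1/2 · 1/2 = 1/4); r = 1/2 + 1/4 = 3/4.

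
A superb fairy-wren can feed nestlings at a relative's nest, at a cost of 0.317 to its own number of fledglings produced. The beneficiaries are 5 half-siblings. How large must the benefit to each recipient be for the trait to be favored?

0.2536

r to a half-sibling = 1/4 (half-sibs share one parent — one path of length 2: r = (1/2)^2 = 1/4).
Hamilton's rule with n recipients of equal r: n·r·B > C, so B > C/(n·r) = 0.317/(5·0.25) = 0.2536.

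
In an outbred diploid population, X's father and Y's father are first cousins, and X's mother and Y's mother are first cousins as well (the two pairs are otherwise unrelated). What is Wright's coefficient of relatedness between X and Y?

0.0625

Relatedness sums over independent paths through distinct common ancestors.
X and Y are related in two ways: second cousins through their fathers (r = 1/32) and second cousins through their mothers (r = 1/32).
r = 1/32 + 1/32 = 1/16 = 0.0625.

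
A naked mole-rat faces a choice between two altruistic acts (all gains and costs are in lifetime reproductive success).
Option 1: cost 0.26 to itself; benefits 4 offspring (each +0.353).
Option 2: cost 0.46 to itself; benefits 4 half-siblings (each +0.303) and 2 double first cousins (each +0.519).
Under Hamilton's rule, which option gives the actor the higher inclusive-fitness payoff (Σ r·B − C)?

Option 1

Option 1: r to an offspring = 0.5.
Option 1: Σ r·B − C = (4·0.5·0.353) − 0.26 = 0.446.
Option 2: r to a half-sibling = 0.25.
Option 2: r to a double first cousin = 0.25.
Option 2: Σ r·B − C = (4·0.25·0.303 + 2·0.25·0.519) − 0.46 = 0.1025.
Option 1 has the higher net inclusive-fitness payoff.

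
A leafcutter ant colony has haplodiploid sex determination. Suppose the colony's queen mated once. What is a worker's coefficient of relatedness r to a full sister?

Haplodiploid full sisters inherit their father's entire haploid genome identically (contributing 1/2) and on average half of their mother's contribution (1/2 · 1/2 = 1/4); r = 1/2 + 1/4 = 3/4.

0.75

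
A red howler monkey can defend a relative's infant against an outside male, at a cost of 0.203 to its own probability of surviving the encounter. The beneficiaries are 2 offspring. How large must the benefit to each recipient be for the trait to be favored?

0.203

r to an offspring = 1/2 (one parent–offspring link: r = (1/2)^1 = 1/2).
Hamilton's rule with n recipients of equal r: n·r·B > C, so B > C/(n·r) = 0.203/(2·0.5) = 0.203.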